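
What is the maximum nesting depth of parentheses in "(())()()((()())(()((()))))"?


Input: "(())()()((()())(()((()))))"
Tracking depth:
  Position 0 '(': depth becomes 1
  Position 1 '(': depth becomes 2
  Position 2 ')': depth becomes 1
  Position 3 ')': depth becomes 0
  Position 4 '(': depth becomes 1
  Position 5 ')': depth becomes 0
  Position 6 '(': depth becomes 1
  Position 7 ')': depth becomes 0
  Position 8 '(': depth becomes 1
  Position 9 '(': depth becomes 2
  Position 10 '(': depth becomes 3
  Position 11 ')': depth becomes 2
  Position 12 '(': depth becomes 3
  Position 13 ')': depth becomes 2
  Position 14 ')': depth becomes 1
  Position 15 '(': depth becomes 2
  Position 16 '(': depth becomes 3
  Position 17 ')': depth becomes 2
  Position 18 '(': depth becomes 3
  Position 19 '(': depth becomes 4
  Position 20 '(': depth becomes 5
  Position 21 ')': depth becomes 4
  Position 22 ')': depth becomes 3
  Position 23 ')': depth becomes 2
  Position 24 ')': depth becomes 1
  Position 25 ')': depth becomes 0
Maximum depth reached: 5

5


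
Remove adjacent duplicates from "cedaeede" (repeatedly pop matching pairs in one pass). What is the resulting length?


Input: cedaeede
Stack-based adjacent duplicate removal:
  Read 'c': push. Stack: c
  Read 'e': push. Stack: ce
  Read 'd': push. Stack: ced
  Read 'a': push. Stack: ceda
  Read 'e': push. Stack: cedae
  Read 'e': matches stack top 'e' => pop. Stack: ceda
  Read 'd': push. Stack: cedad
  Read 'e': push. Stack: cedade
Final stack: "cedade" (length 6)

6


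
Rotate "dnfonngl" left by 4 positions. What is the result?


Input: "dnfonngl", rotate left by 4
First 4 characters: "dnfo"
Remaining characters: "nngl"
Concatenate remaining + first: "nngl" + "dnfo" = "nngldnfo"

nngldnfo


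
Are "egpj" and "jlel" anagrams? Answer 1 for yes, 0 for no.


Strings: "egpj", "jlel"
Sorted first:  egjp
Sorted second: ejll
Differ at position 1: 'g' vs 'j' => not anagrams

0


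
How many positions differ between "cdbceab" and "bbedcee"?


Comparing "cdbceab" and "bbedcee" position by position:
  Position 0: 'c' vs 'b' => DIFFER
  Position 1: 'd' vs 'b' => DIFFER
  Position 2: 'b' vs 'e' => DIFFER
  Position 3: 'c' vs 'd' => DIFFER
  Position 4: 'e' vs 'c' => DIFFER
  Position 5: 'a' vs 'e' => DIFFER
  Position 6: 'b' vs 'e' => DIFFER
Positions that differ: 7

7


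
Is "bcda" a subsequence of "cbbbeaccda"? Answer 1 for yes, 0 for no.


Check if "bcda" is a subsequence of "cbbbeaccda"
Greedy scan:
  Position 0 ('c'): no match needed
  Position 1 ('b'): matches sub[0] = 'b'
  Position 2 ('b'): no match needed
  Position 3 ('b'): no match needed
  Position 4 ('e'): no match needed
  Position 5 ('a'): no match needed
  Position 6 ('c'): matches sub[1] = 'c'
  Position 7 ('c'): no match needed
  Position 8 ('d'): matches sub[2] = 'd'
  Position 9 ('a'): matches sub[3] = 'a'
All 4 characters matched => is a subsequence

1


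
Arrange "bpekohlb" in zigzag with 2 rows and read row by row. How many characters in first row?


Zigzag "bpekohlb" into 2 rows:
Placing characters:
  'b' => row 0
  'p' => row 1
  'e' => row 0
  'k' => row 1
  'o' => row 0
  'h' => row 1
  'l' => row 0
  'b' => row 1
Rows:
  Row 0: "beol"
  Row 1: "pkhb"
First row length: 4

4


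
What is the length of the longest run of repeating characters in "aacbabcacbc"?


Input: "aacbabcacbc"
Scanning for longest run:
  Position 1 ('a'): continues run of 'a', length=2
  Position 2 ('c'): new char, reset run to 1
  Position 3 ('b'): new char, reset run to 1
  Position 4 ('a'): new char, reset run to 1
  Position 5 ('b'): new char, reset run to 1
  Position 6 ('c'): new char, reset run to 1
  Position 7 ('a'): new char, reset run to 1
  Position 8 ('c'): new char, reset run to 1
  Position 9 ('b'): new char, reset run to 1
  Position 10 ('c'): new char, reset run to 1
Longest run: 'a' with length 2

2


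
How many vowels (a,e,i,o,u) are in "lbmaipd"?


Input: lbmaipd
Checking each character:
  'l' at position 0: consonant
  'b' at position 1: consonant
  'm' at position 2: consonant
  'a' at position 3: vowel (running total: 1)
  'i' at position 4: vowel (running total: 2)
  'p' at position 5: consonant
  'd' at position 6: consonant
Total vowels: 2

2


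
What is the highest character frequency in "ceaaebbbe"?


Input: ceaaebbbe
Character counts:
  'a': 2
  'b': 3
  'c': 1
  'e': 3
Maximum frequency: 3

3


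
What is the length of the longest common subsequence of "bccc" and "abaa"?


LCS of "bccc" and "abaa"
DP table:
           a    b    a    a
      0    0    0    0    0
  b   0    0    1    1    1
  c   0    0    1    1    1
  c   0    0    1    1    1
  c   0    0    1    1    1
LCS length = dp[4][4] = 1

1


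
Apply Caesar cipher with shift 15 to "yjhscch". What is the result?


Caesar cipher: shift "yjhscch" by 15
  'y' (pos 24) + 15 = pos 13 = 'n'
  'j' (pos 9) + 15 = pos 24 = 'y'
  'h' (pos 7) + 15 = pos 22 = 'w'
  's' (pos 18) + 15 = pos 7 = 'h'
  'c' (pos 2) + 15 = pos 17 = 'r'
  'c' (pos 2) + 15 = pos 17 = 'r'
  'h' (pos 7) + 15 = pos 22 = 'w'
Result: nywhrrw

nywhrrw


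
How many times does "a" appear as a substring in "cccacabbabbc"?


Searching for "a" in "cccacabbabbc"
Scanning each position:
  Position 0: "c" => no
  Position 1: "c" => no
  Position 2: "c" => no
  Position 3: "a" => MATCH
  Position 4: "c" => no
  Position 5: "a" => MATCH
  Position 6: "b" => no
  Position 7: "b" => no
  Position 8: "a" => MATCH
  Position 9: "b" => no
  Position 10: "b" => no
  Position 11: "c" => no
Total occurrences: 3

3


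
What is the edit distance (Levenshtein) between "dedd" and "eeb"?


Computing edit distance: "dedd" -> "eeb"
DP table:
           e    e    b
      0    1    2    3
  d   1    1    2    3
  e   2    1    1    2
  d   3    2    2    2
  d   4    3    3    3
Edit distance = dp[4][3] = 3

3


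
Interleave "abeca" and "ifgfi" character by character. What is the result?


Interleaving "abeca" and "ifgfi":
  Position 0: 'a' from first, 'i' from second => "ai"
  Position 1: 'b' from first, 'f' from second => "bf"
  Position 2: 'e' from first, 'g' from second => "eg"
  Position 3: 'c' from first, 'f' from second => "cf"
  Position 4: 'a' from first, 'i' from second => "ai"
Result: aibfegcfai

aibfegcfai


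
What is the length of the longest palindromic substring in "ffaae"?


Input: "ffaae"
Checking substrings for palindromes:
  [0:2] "ff" (len 2) => palindrome
  [2:4] "aa" (len 2) => palindrome
Longest palindromic substring: "ff" with length 2

2


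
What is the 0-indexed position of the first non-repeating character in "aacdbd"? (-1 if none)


Input: aacdbd
Character frequencies:
  'a': 2
  'b': 1
  'c': 1
  'd': 2
Scanning left to right for freq == 1:
  Position 0 ('a'): freq=2, skip
  Position 1 ('a'): freq=2, skip
  Position 2 ('c'): unique! => answer = 2

2


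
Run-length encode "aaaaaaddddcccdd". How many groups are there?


Input: aaaaaaddddcccdd
Scanning for consecutive runs:
  Group 1: 'a' x 6 (positions 0-5)
  Group 2: 'd' x 4 (positions 6-9)
  Group 3: 'c' x 3 (positions 10-12)
  Group 4: 'd' x 2 (positions 13-14)
Total groups: 4

4


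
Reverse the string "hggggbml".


Input: hggggbml
Reading characters right to left:
  Position 7: 'l'
  Position 6: 'm'
  Position 5: 'b'
  Position 4: 'g'
  Position 3: 'g'
  Position 2: 'g'
  Position 1: 'g'
  Position 0: 'h'
Reversed: lmbggggh

lmbggggh


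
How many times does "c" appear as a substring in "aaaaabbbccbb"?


Searching for "c" in "aaaaabbbccbb"
Scanning each position:
  Position 0: "a" => no
  Position 1: "a" => no
  Position 2: "a" => no
  Position 3: "a" => no
  Position 4: "a" => no
  Position 5: "b" => no
  Position 6: "b" => no
  Position 7: "b" => no
  Position 8: "c" => MATCH
  Position 9: "c" => MATCH
  Position 10: "b" => no
  Position 11: "b" => no
Total occurrences: 2

2


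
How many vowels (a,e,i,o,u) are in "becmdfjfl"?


Input: becmdfjfl
Checking each character:
  'b' at position 0: consonant
  'e' at position 1: vowel (running total: 1)
  'c' at position 2: consonant
  'm' at position 3: consonant
  'd' at position 4: consonant
  'f' at position 5: consonant
  'j' at position 6: consonant
  'f' at position 7: consonant
  'l' at position 8: consonant
Total vowels: 1

1


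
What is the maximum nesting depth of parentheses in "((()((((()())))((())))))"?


Input: "((()((((()())))((())))))"
Tracking depth:
  Position 0 '(': depth becomes 1
  Position 1 '(': depth becomes 2
  Position 2 '(': depth becomes 3
  Position 3 ')': depth becomes 2
  Position 4 '(': depth becomes 3
  Position 5 '(': depth becomes 4
  Position 6 '(': depth becomes 5
  Position 7 '(': depth becomes 6
  Position 8 '(': depth becomes 7
  Position 9 ')': depth becomes 6
  Position 10 '(': depth becomes 7
  Position 11 ')': depth becomes 6
  Position 12 ')': depth becomes 5
  Position 13 ')': depth becomes 4
  Position 14 ')': depth becomes 3
  Position 15 '(': depth becomes 4
  Position 16 '(': depth becomes 5
  Position 17 '(': depth becomes 6
  Position 18 ')': depth becomes 5
  Position 19 ')': depth becomes 4
  Position 20 ')': depth becomes 3
  Position 21 ')': depth becomes 2
  Position 22 ')': depth becomes 1
  Position 23 ')': depth becomes 0
Maximum depth reached: 7

7


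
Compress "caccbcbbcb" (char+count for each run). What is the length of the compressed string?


Input: caccbcbbcb
Runs:
  'c' x 1 => "c1"
  'a' x 1 => "a1"
  'c' x 2 => "c2"
  'b' x 1 => "b1"
  'c' x 1 => "c1"
  'b' x 2 => "b2"
  'c' x 1 => "c1"
  'b' x 1 => "b1"
Compressed: "c1a1c2b1c1b2c1b1"
Compressed length: 16

16


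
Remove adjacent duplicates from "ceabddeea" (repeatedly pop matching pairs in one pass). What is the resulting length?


Input: ceabddeea
Stack-based adjacent duplicate removal:
  Read 'c': push. Stack: c
  Read 'e': push. Stack: ce
  Read 'a': push. Stack: cea
  Read 'b': push. Stack: ceab
  Read 'd': push. Stack: ceabd
  Read 'd': matches stack top 'd' => pop. Stack: ceab
  Read 'e': push. Stack: ceabe
  Read 'e': matches stack top 'e' => pop. Stack: ceab
  Read 'a': push. Stack: ceaba
Final stack: "ceaba" (length 5)

5


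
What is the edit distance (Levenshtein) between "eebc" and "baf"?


Computing edit distance: "eebc" -> "baf"
DP table:
           b    a    f
      0    1    2    3
  e   1    1    2    3
  e   2    2    2    3
  b   3    2    3    3
  c   4    3    3    4
Edit distance = dp[4][3] = 4

4


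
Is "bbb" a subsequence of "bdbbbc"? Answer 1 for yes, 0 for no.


Check if "bbb" is a subsequence of "bdbbbc"
Greedy scan:
  Position 0 ('b'): matches sub[0] = 'b'
  Position 1 ('d'): no match needed
  Position 2 ('b'): matches sub[1] = 'b'
  Position 3 ('b'): matches sub[2] = 'b'
  Position 4 ('b'): no match needed
  Position 5 ('c'): no match needed
All 3 characters matched => is a subsequence

1


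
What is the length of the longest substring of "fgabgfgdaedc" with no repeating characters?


Input: "fgabgfgdaedc"
Sliding window (track last position of each char):
  Position 0 ('f'): window [0,0] length 1 -- new best
  Position 1 ('g'): window [0,1] length 2 -- new best
  Position 2 ('a'): window [0,2] length 3 -- new best
  Position 3 ('b'): window [0,3] length 4 -- new best
  Position 4 ('g'): repeat (last at 1), move window start to 2
  Position 4 ('g'): window [2,4] length 3
  Position 5 ('f'): window [2,5] length 4
  Position 6 ('g'): repeat (last at 4), move window start to 5
  Position 6 ('g'): window [5,6] length 2
  Position 7 ('d'): window [5,7] length 3
  Position 8 ('a'): window [5,8] length 4
  Position 9 ('e'): window [5,9] length 5 -- new best
  Position 10 ('d'): repeat (last at 7), move window start to 8
  Position 10 ('d'): window [8,10] length 3
  Position 11 ('c'): window [8,11] length 4
Longest substring with no repeats: "fgdae" with length 5

5


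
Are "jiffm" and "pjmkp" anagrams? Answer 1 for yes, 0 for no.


Strings: "jiffm", "pjmkp"
Sorted first:  ffijm
Sorted second: jkmpp
Differ at position 0: 'f' vs 'j' => not anagrams

0


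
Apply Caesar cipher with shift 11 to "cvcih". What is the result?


Caesar cipher: shift "cvcih" by 11
  'c' (pos 2) + 11 = pos 13 = 'n'
  'v' (pos 21) + 11 = pos 6 = 'g'
  'c' (pos 2) + 11 = pos 13 = 'n'
  'i' (pos 8) + 11 = pos 19 = 't'
  'h' (pos 7) + 11 = pos 18 = 's'
Result: ngnts

ngnts


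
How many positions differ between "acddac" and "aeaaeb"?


Comparing "acddac" and "aeaaeb" position by position:
  Position 0: 'a' vs 'a' => same
  Position 1: 'c' vs 'e' => DIFFER
  Position 2: 'd' vs 'a' => DIFFER
  Position 3: 'd' vs 'a' => DIFFER
  Position 4: 'a' vs 'e' => DIFFER
  Position 5: 'c' vs 'b' => DIFFER
Positions that differ: 5

5


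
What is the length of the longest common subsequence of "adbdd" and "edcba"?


LCS of "adbdd" and "edcba"
DP table:
           e    d    c    b    a
      0    0    0    0    0    0
  a   0    0    0    0    0    1
  d   0    0    1    1    1    1
  b   0    0    1    1    2    2
  d   0    0    1    1    2    2
  d   0    0    1    1    2    2
LCS length = dp[5][5] = 2

2


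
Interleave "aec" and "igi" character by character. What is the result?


Interleaving "aec" and "igi":
  Position 0: 'a' from first, 'i' from second => "ai"
  Position 1: 'e' from first, 'g' from second => "eg"
  Position 2: 'c' from first, 'i' from second => "ci"
Result: aiegci

aiegci


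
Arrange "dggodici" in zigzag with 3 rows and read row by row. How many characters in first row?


Zigzag "dggodici" into 3 rows:
Placing characters:
  'd' => row 0
  'g' => row 1
  'g' => row 2
  'o' => row 1
  'd' => row 0
  'i' => row 1
  'c' => row 2
  'i' => row 1
Rows:
  Row 0: "dd"
  Row 1: "goii"
  Row 2: "gc"
First row length: 2

2


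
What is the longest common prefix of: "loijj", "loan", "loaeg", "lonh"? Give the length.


Words: loijj, loan, loaeg, lonh
  Position 0: all 'l' => match
  Position 1: all 'o' => match
  Position 2: ('i', 'a', 'a', 'n') => mismatch, stop
LCP = "lo" (length 2)

2


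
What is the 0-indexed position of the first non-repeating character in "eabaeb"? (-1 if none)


Input: eabaeb
Character frequencies:
  'a': 2
  'b': 2
  'e': 2
Scanning left to right for freq == 1:
  Position 0 ('e'): freq=2, skip
  Position 1 ('a'): freq=2, skip
  Position 2 ('b'): freq=2, skip
  Position 3 ('a'): freq=2, skip
  Position 4 ('e'): freq=2, skip
  Position 5 ('b'): freq=2, skip
  No unique character found => answer = -1

-1


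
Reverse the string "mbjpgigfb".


Input: mbjpgigfb
Reading characters right to left:
  Position 8: 'b'
  Position 7: 'f'
  Position 6: 'g'
  Position 5: 'i'
  Position 4: 'g'
  Position 3: 'p'
  Position 2: 'j'
  Position 1: 'b'
  Position 0: 'm'
Reversed: bfgigpjbm

bfgigpjbm


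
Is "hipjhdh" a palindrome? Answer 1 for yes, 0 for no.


Input: hipjhdh
Reversed: hdhjpih
  Compare pos 0 ('h') with pos 6 ('h'): match
  Compare pos 1 ('i') with pos 5 ('d'): MISMATCH
  Compare pos 2 ('p') with pos 4 ('h'): MISMATCH
Result: not a palindrome

0


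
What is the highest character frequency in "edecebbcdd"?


Input: edecebbcdd
Character counts:
  'b': 2
  'c': 2
  'd': 3
  'e': 3
Maximum frequency: 3

3


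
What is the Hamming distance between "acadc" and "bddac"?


Comparing "acadc" and "bddac" position by position:
  Position 0: 'a' vs 'b' => differ
  Position 1: 'c' vs 'd' => differ
  Position 2: 'a' vs 'd' => differ
  Position 3: 'd' vs 'a' => differ
  Position 4: 'c' vs 'c' => same
Total differences (Hamming distance): 4

4


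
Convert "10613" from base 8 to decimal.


Input: "10613" in base 8
Positional expansion:
  Digit '1' (value 1) x 8^4 = 4096
  Digit '0' (value 0) x 8^3 = 0
  Digit '6' (value 6) x 8^2 = 384
  Digit '1' (value 1) x 8^1 = 8
  Digit '3' (value 3) x 8^0 = 3
Sum = 4491

4491


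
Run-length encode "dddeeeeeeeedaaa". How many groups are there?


Input: dddeeeeeeeedaaa
Scanning for consecutive runs:
  Group 1: 'd' x 3 (positions 0-2)
  Group 2: 'e' x 8 (positions 3-10)
  Group 3: 'd' x 1 (positions 11-11)
  Group 4: 'a' x 3 (positions 12-14)
Total groups: 4

4


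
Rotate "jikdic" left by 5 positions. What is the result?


Input: "jikdic", rotate left by 5
First 5 characters: "jikdi"
Remaining characters: "c"
Concatenate remaining + first: "c" + "jikdi" = "cjikdi"

cjikdi


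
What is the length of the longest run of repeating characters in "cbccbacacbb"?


Input: "cbccbacacbb"
Scanning for longest run:
  Position 1 ('b'): new char, reset run to 1
  Position 2 ('c'): new char, reset run to 1
  Position 3 ('c'): continues run of 'c', length=2
  Position 4 ('b'): new char, reset run to 1
  Position 5 ('a'): new char, reset run to 1
  Position 6 ('c'): new char, reset run to 1
  Position 7 ('a'): new char, reset run to 1
  Position 8 ('c'): new char, reset run to 1
  Position 9 ('b'): new char, reset run to 1
  Position 10 ('b'): continues run of 'b', length=2
Longest run: 'c' with length 2

2


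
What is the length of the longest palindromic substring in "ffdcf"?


Input: "ffdcf"
Checking substrings for palindromes:
  [0:2] "ff" (len 2) => palindrome
Longest palindromic substring: "ff" with length 2

2


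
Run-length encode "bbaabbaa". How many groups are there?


Input: bbaabbaa
Scanning for consecutive runs:
  Group 1: 'b' x 2 (positions 0-1)
  Group 2: 'a' x 2 (positions 2-3)
  Group 3: 'b' x 2 (positions 4-5)
  Group 4: 'a' x 2 (positions 6-7)
Total groups: 4

4


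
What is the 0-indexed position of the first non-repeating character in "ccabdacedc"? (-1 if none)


Input: ccabdacedc
Character frequencies:
  'a': 2
  'b': 1
  'c': 4
  'd': 2
  'e': 1
Scanning left to right for freq == 1:
  Position 0 ('c'): freq=4, skip
  Position 1 ('c'): freq=4, skip
  Position 2 ('a'): freq=2, skip
  Position 3 ('b'): unique! => answer = 3

3


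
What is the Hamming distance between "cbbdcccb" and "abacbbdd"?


Comparing "cbbdcccb" and "abacbbdd" position by position:
  Position 0: 'c' vs 'a' => differ
  Position 1: 'b' vs 'b' => same
  Position 2: 'b' vs 'a' => differ
  Position 3: 'd' vs 'c' => differ
  Position 4: 'c' vs 'b' => differ
  Position 5: 'c' vs 'b' => differ
  Position 6: 'c' vs 'd' => differ
  Position 7: 'b' vs 'd' => differ
Total differences (Hamming distance): 7

7


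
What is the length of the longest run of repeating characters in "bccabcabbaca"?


Input: "bccabcabbaca"
Scanning for longest run:
  Position 1 ('c'): new char, reset run to 1
  Position 2 ('c'): continues run of 'c', length=2
  Position 3 ('a'): new char, reset run to 1
  Position 4 ('b'): new char, reset run to 1
  Position 5 ('c'): new char, reset run to 1
  Position 6 ('a'): new char, reset run to 1
  Position 7 ('b'): new char, reset run to 1
  Position 8 ('b'): continues run of 'b', length=2
  Position 9 ('a'): new char, reset run to 1
  Position 10 ('c'): new char, reset run to 1
  Position 11 ('a'): new char, reset run to 1
Longest run: 'c' with length 2

2


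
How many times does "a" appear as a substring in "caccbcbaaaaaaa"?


Searching for "a" in "caccbcbaaaaaaa"
Scanning each position:
  Position 0: "c" => no
  Position 1: "a" => MATCH
  Position 2: "c" => no
  Position 3: "c" => no
  Position 4: "b" => no
  Position 5: "c" => no
  Position 6: "b" => no
  Position 7: "a" => MATCH
  Position 8: "a" => MATCH
  Position 9: "a" => MATCH
  Position 10: "a" => MATCH
  Position 11: "a" => MATCH
  Position 12: "a" => MATCH
  Position 13: "a" => MATCH
Total occurrences: 8

8


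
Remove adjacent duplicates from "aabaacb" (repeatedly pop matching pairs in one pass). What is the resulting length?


Input: aabaacb
Stack-based adjacent duplicate removal:
  Read 'a': push. Stack: a
  Read 'a': matches stack top 'a' => pop. Stack: (empty)
  Read 'b': push. Stack: b
  Read 'a': push. Stack: ba
  Read 'a': matches stack top 'a' => pop. Stack: b
  Read 'c': push. Stack: bc
  Read 'b': push. Stack: bcb
Final stack: "bcb" (length 3)

3


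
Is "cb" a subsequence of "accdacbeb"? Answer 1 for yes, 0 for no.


Check if "cb" is a subsequence of "accdacbeb"
Greedy scan:
  Position 0 ('a'): no match needed
  Position 1 ('c'): matches sub[0] = 'c'
  Position 2 ('c'): no match needed
  Position 3 ('d'): no match needed
  Position 4 ('a'): no match needed
  Position 5 ('c'): no match needed
  Position 6 ('b'): matches sub[1] = 'b'
  Position 7 ('e'): no match needed
  Position 8 ('b'): no match needed
All 2 characters matched => is a subsequence

1


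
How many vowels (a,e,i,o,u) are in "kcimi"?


Input: kcimi
Checking each character:
  'k' at position 0: consonant
  'c' at position 1: consonant
  'i' at position 2: vowel (running total: 1)
  'm' at position 3: consonant
  'i' at position 4: vowel (running total: 2)
Total vowels: 2

2


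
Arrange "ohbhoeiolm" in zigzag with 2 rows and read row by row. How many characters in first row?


Zigzag "ohbhoeiolm" into 2 rows:
Placing characters:
  'o' => row 0
  'h' => row 1
  'b' => row 0
  'h' => row 1
  'o' => row 0
  'e' => row 1
  'i' => row 0
  'o' => row 1
  'l' => row 0
  'm' => row 1
Rows:
  Row 0: "oboil"
  Row 1: "hheom"
First row length: 5

5


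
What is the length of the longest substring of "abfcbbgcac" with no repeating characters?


Input: "abfcbbgcac"
Sliding window (track last position of each char):
  Position 0 ('a'): window [0,0] length 1 -- new best
  Position 1 ('b'): window [0,1] length 2 -- new best
  Position 2 ('f'): window [0,2] length 3 -- new best
  Position 3 ('c'): window [0,3] length 4 -- new best
  Position 4 ('b'): repeat (last at 1), move window start to 2
  Position 4 ('b'): window [2,4] length 3
  Position 5 ('b'): repeat (last at 4), move window start to 5
  Position 5 ('b'): window [5,5] length 1
  Position 6 ('g'): window [5,6] length 2
  Position 7 ('c'): window [5,7] length 3
  Position 8 ('a'): window [5,8] length 4
  Position 9 ('c'): repeat (last at 7), move window start to 8
  Position 9 ('c'): window [8,9] length 2
Longest substring with no repeats: "abfc" with length 4

4


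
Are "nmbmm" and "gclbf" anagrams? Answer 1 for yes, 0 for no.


Strings: "nmbmm", "gclbf"
Sorted first:  bmmmn
Sorted second: bcfgl
Differ at position 1: 'm' vs 'c' => not anagrams

0


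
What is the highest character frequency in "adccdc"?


Input: adccdc
Character counts:
  'a': 1
  'c': 3
  'd': 2
Maximum frequency: 3

3


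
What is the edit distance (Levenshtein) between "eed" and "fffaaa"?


Computing edit distance: "eed" -> "fffaaa"
DP table:
           f    f    f    a    a    a
      0    1    2    3    4    5    6
  e   1    1    2    3    4    5    6
  e   2    2    2    3    4    5    6
  d   3    3    3    3    4    5    6
Edit distance = dp[3][6] = 6

6


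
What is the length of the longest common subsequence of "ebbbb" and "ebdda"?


LCS of "ebbbb" and "ebdda"
DP table:
           e    b    d    d    a
      0    0    0    0    0    0
  e   0    1    1    1    1    1
  b   0    1    2    2    2    2
  b   0    1    2    2    2    2
  b   0    1    2    2    2    2
  b   0    1    2    2    2    2
LCS length = dp[5][5] = 2

2


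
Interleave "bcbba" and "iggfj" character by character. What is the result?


Interleaving "bcbba" and "iggfj":
  Position 0: 'b' from first, 'i' from second => "bi"
  Position 1: 'c' from first, 'g' from second => "cg"
  Position 2: 'b' from first, 'g' from second => "bg"
  Position 3: 'b' from first, 'f' from second => "bf"
  Position 4: 'a' from first, 'j' from second => "aj"
Result: bicgbgbfaj

bicgbgbfaj


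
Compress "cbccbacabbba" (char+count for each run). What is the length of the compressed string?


Input: cbccbacabbba
Runs:
  'c' x 1 => "c1"
  'b' x 1 => "b1"
  'c' x 2 => "c2"
  'b' x 1 => "b1"
  'a' x 1 => "a1"
  'c' x 1 => "c1"
  'a' x 1 => "a1"
  'b' x 3 => "b3"
  'a' x 1 => "a1"
Compressed: "c1b1c2b1a1c1a1b3a1"
Compressed length: 18

18


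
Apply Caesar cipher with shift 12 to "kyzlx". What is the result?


Caesar cipher: shift "kyzlx" by 12
  'k' (pos 10) + 12 = pos 22 = 'w'
  'y' (pos 24) + 12 = pos 10 = 'k'
  'z' (pos 25) + 12 = pos 11 = 'l'
  'l' (pos 11) + 12 = pos 23 = 'x'
  'x' (pos 23) + 12 = pos 9 = 'j'
Result: wklxj

wklxj


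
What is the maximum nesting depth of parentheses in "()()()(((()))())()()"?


Input: "()()()(((()))())()()"
Tracking depth:
  Position 0 '(': depth becomes 1
  Position 1 ')': depth becomes 0
  Position 2 '(': depth becomes 1
  Position 3 ')': depth becomes 0
  Position 4 '(': depth becomes 1
  Position 5 ')': depth becomes 0
  Position 6 '(': depth becomes 1
  Position 7 '(': depth becomes 2
  Position 8 '(': depth becomes 3
  Position 9 '(': depth becomes 4
  Position 10 ')': depth becomes 3
  Position 11 ')': depth becomes 2
  Position 12 ')': depth becomes 1
  Position 13 '(': depth becomes 2
  Position 14 ')': depth becomes 1
  Position 15 ')': depth becomes 0
  Position 16 '(': depth becomes 1
  Position 17 ')': depth becomes 0
  Position 18 '(': depth becomes 1
  Position 19 ')': depth becomes 0
Maximum depth reached: 4

4


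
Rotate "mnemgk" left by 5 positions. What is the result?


Input: "mnemgk", rotate left by 5
First 5 characters: "mnemg"
Remaining characters: "k"
Concatenate remaining + first: "k" + "mnemg" = "kmnemg"

kmnemg


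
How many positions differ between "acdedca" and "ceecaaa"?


Comparing "acdedca" and "ceecaaa" position by position:
  Position 0: 'a' vs 'c' => DIFFER
  Position 1: 'c' vs 'e' => DIFFER
  Position 2: 'd' vs 'e' => DIFFER
  Position 3: 'e' vs 'c' => DIFFER
  Position 4: 'd' vs 'a' => DIFFER
  Position 5: 'c' vs 'a' => DIFFER
  Position 6: 'a' vs 'a' => same
Positions that differ: 6

6


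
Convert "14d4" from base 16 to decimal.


Input: "14d4" in base 16
Positional expansion:
  Digit '1' (value 1) x 16^3 = 4096
  Digit '4' (value 4) x 16^2 = 1024
  Digit 'd' (value 13) x 16^1 = 208
  Digit '4' (value 4) x 16^0 = 4
Sum = 5332

5332


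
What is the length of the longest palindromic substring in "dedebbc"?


Input: "dedebbc"
Checking substrings for palindromes:
  [0:3] "ded" (len 3) => palindrome
  [1:4] "ede" (len 3) => palindrome
  [4:6] "bb" (len 2) => palindrome
Longest palindromic substring: "ded" with length 3

3


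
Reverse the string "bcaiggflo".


Input: bcaiggflo
Reading characters right to left:
  Position 8: 'o'
  Position 7: 'l'
  Position 6: 'f'
  Position 5: 'g'
  Position 4: 'g'
  Position 3: 'i'
  Position 2: 'a'
  Position 1: 'c'
  Position 0: 'b'
Reversed: olfggiacb

olfggiacb


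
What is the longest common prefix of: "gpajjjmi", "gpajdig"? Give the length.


Words: gpajjjmi, gpajdig
  Position 0: all 'g' => match
  Position 1: all 'p' => match
  Position 2: all 'a' => match
  Position 3: all 'j' => match
  Position 4: ('j', 'd') => mismatch, stop
LCP = "gpaj" (length 4)

4


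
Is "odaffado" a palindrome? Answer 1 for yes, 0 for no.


Input: odaffado
Reversed: odaffado
  Compare pos 0 ('o') with pos 7 ('o'): match
  Compare pos 1 ('d') with pos 6 ('d'): match
  Compare pos 2 ('a') with pos 5 ('a'): match
  Compare pos 3 ('f') with pos 4 ('f'): match
Result: palindrome

1


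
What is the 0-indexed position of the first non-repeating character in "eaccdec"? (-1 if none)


Input: eaccdec
Character frequencies:
  'a': 1
  'c': 3
  'd': 1
  'e': 2
Scanning left to right for freq == 1:
  Position 0 ('e'): freq=2, skip
  Position 1 ('a'): unique! => answer = 1

1


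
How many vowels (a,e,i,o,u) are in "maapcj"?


Input: maapcj
Checking each character:
  'm' at position 0: consonant
  'a' at position 1: vowel (running total: 1)
  'a' at position 2: vowel (running total: 2)
  'p' at position 3: consonant
  'c' at position 4: consonant
  'j' at position 5: consonant
Total vowels: 2

2


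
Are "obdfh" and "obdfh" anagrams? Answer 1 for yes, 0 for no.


Strings: "obdfh", "obdfh"
Sorted first:  bdfho
Sorted second: bdfho
Sorted forms match => anagrams

1


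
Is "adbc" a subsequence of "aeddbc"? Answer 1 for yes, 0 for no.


Check if "adbc" is a subsequence of "aeddbc"
Greedy scan:
  Position 0 ('a'): matches sub[0] = 'a'
  Position 1 ('e'): no match needed
  Position 2 ('d'): matches sub[1] = 'd'
  Position 3 ('d'): no match needed
  Position 4 ('b'): matches sub[2] = 'b'
  Position 5 ('c'): matches sub[3] = 'c'
All 4 characters matched => is a subsequence

1


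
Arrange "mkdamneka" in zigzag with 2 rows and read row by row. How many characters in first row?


Zigzag "mkdamneka" into 2 rows:
Placing characters:
  'm' => row 0
  'k' => row 1
  'd' => row 0
  'a' => row 1
  'm' => row 0
  'n' => row 1
  'e' => row 0
  'k' => row 1
  'a' => row 0
Rows:
  Row 0: "mdmea"
  Row 1: "kank"
First row length: 5

5


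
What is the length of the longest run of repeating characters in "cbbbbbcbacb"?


Input: "cbbbbbcbacb"
Scanning for longest run:
  Position 1 ('b'): new char, reset run to 1
  Position 2 ('b'): continues run of 'b', length=2
  Position 3 ('b'): continues run of 'b', length=3
  Position 4 ('b'): continues run of 'b', length=4
  Position 5 ('b'): continues run of 'b', length=5
  Position 6 ('c'): new char, reset run to 1
  Position 7 ('b'): new char, reset run to 1
  Position 8 ('a'): new char, reset run to 1
  Position 9 ('c'): new char, reset run to 1
  Position 10 ('b'): new char, reset run to 1
Longest run: 'b' with length 5

5


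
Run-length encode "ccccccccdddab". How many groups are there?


Input: ccccccccdddab
Scanning for consecutive runs:
  Group 1: 'c' x 8 (positions 0-7)
  Group 2: 'd' x 3 (positions 8-10)
  Group 3: 'a' x 1 (positions 11-11)
  Group 4: 'b' x 1 (positions 12-12)
Total groups: 4

4


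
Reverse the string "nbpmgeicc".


Input: nbpmgeicc
Reading characters right to left:
  Position 8: 'c'
  Position 7: 'c'
  Position 6: 'i'
  Position 5: 'e'
  Position 4: 'g'
  Position 3: 'm'
  Position 2: 'p'
  Position 1: 'b'
  Position 0: 'n'
Reversed: cciegmpbn

cciegmpbn


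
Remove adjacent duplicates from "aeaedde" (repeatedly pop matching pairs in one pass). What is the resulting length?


Input: aeaedde
Stack-based adjacent duplicate removal:
  Read 'a': push. Stack: a
  Read 'e': push. Stack: ae
  Read 'a': push. Stack: aea
  Read 'e': push. Stack: aeae
  Read 'd': push. Stack: aeaed
  Read 'd': matches stack top 'd' => pop. Stack: aeae
  Read 'e': matches stack top 'e' => pop. Stack: aea
Final stack: "aea" (length 3)

3


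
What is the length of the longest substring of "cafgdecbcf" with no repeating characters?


Input: "cafgdecbcf"
Sliding window (track last position of each char):
  Position 0 ('c'): window [0,0] length 1 -- new best
  Position 1 ('a'): window [0,1] length 2 -- new best
  Position 2 ('f'): window [0,2] length 3 -- new best
  Position 3 ('g'): window [0,3] length 4 -- new best
  Position 4 ('d'): window [0,4] length 5 -- new best
  Position 5 ('e'): window [0,5] length 6 -- new best
  Position 6 ('c'): repeat (last at 0), move window start to 1
  Position 6 ('c'): window [1,6] length 6
  Position 7 ('b'): window [1,7] length 7 -- new best
  Position 8 ('c'): repeat (last at 6), move window start to 7
  Position 8 ('c'): window [7,8] length 2
  Position 9 ('f'): window [7,9] length 3
Longest substring with no repeats: "afgdecb" with length 7

7


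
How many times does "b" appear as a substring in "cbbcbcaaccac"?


Searching for "b" in "cbbcbcaaccac"
Scanning each position:
  Position 0: "c" => no
  Position 1: "b" => MATCH
  Position 2: "b" => MATCH
  Position 3: "c" => no
  Position 4: "b" => MATCH
  Position 5: "c" => no
  Position 6: "a" => no
  Position 7: "a" => no
  Position 8: "c" => no
  Position 9: "c" => no
  Position 10: "a" => no
  Position 11: "c" => no
Total occurrences: 3

3


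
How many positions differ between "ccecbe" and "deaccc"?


Comparing "ccecbe" and "deaccc" position by position:
  Position 0: 'c' vs 'd' => DIFFER
  Position 1: 'c' vs 'e' => DIFFER
  Position 2: 'e' vs 'a' => DIFFER
  Position 3: 'c' vs 'c' => same
  Position 4: 'b' vs 'c' => DIFFER
  Position 5: 'e' vs 'c' => DIFFER
Positions that differ: 5

5


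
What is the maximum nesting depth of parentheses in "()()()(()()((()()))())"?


Input: "()()()(()()((()()))())"
Tracking depth:
  Position 0 '(': depth becomes 1
  Position 1 ')': depth becomes 0
  Position 2 '(': depth becomes 1
  Position 3 ')': depth becomes 0
  Position 4 '(': depth becomes 1
  Position 5 ')': depth becomes 0
  Position 6 '(': depth becomes 1
  Position 7 '(': depth becomes 2
  Position 8 ')': depth becomes 1
  Position 9 '(': depth becomes 2
  Position 10 ')': depth becomes 1
  Position 11 '(': depth becomes 2
  Position 12 '(': depth becomes 3
  Position 13 '(': depth becomes 4
  Position 14 ')': depth becomes 3
  Position 15 '(': depth becomes 4
  Position 16 ')': depth becomes 3
  Position 17 ')': depth becomes 2
  Position 18 ')': depth becomes 1
  Position 19 '(': depth becomes 2
  Position 20 ')': depth becomes 1
  Position 21 ')': depth becomes 0
Maximum depth reached: 4

4


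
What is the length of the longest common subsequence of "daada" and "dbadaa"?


LCS of "daada" and "dbadaa"
DP table:
           d    b    a    d    a    a
      0    0    0    0    0    0    0
  d   0    1    1    1    1    1    1
  a   0    1    1    2    2    2    2
  a   0    1    1    2    2    3    3
  d   0    1    1    2    3    3    3
  a   0    1    1    2    3    4    4
LCS length = dp[5][6] = 4

4


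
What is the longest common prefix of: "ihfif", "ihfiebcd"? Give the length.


Words: ihfif, ihfiebcd
  Position 0: all 'i' => match
  Position 1: all 'h' => match
  Position 2: all 'f' => match
  Position 3: all 'i' => match
  Position 4: ('f', 'e') => mismatch, stop
LCP = "ihfi" (length 4)

4


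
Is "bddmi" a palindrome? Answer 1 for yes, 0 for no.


Input: bddmi
Reversed: imddb
  Compare pos 0 ('b') with pos 4 ('i'): MISMATCH
  Compare pos 1 ('d') with pos 3 ('m'): MISMATCH
Result: not a palindrome

0


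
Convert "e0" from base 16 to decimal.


Input: "e0" in base 16
Positional expansion:
  Digit 'e' (value 14) x 16^1 = 224
  Digit '0' (value 0) x 16^0 = 0
Sum = 224

224


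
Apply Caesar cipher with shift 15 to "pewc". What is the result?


Caesar cipher: shift "pewc" by 15
  'p' (pos 15) + 15 = pos 4 = 'e'
  'e' (pos 4) + 15 = pos 19 = 't'
  'w' (pos 22) + 15 = pos 11 = 'l'
  'c' (pos 2) + 15 = pos 17 = 'r'
Result: etlr

etlr


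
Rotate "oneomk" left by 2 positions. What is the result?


Input: "oneomk", rotate left by 2
First 2 characters: "on"
Remaining characters: "eomk"
Concatenate remaining + first: "eomk" + "on" = "eomkon"

eomkon


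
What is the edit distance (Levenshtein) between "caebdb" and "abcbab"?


Computing edit distance: "caebdb" -> "abcbab"
DP table:
           a    b    c    b    a    b
      0    1    2    3    4    5    6
  c   1    1    2    2    3    4    5
  a   2    1    2    3    3    3    4
  e   3    2    2    3    4    4    4
  b   4    3    2    3    3    4    4
  d   5    4    3    3    4    4    5
  b   6    5    4    4    3    4    4
Edit distance = dp[6][6] = 4

4


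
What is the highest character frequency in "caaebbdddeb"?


Input: caaebbdddeb
Character counts:
  'a': 2
  'b': 3
  'c': 1
  'd': 3
  'e': 2
Maximum frequency: 3

3


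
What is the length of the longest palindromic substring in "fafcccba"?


Input: "fafcccba"
Checking substrings for palindromes:
  [0:3] "faf" (len 3) => palindrome
  [3:6] "ccc" (len 3) => palindrome
  [3:5] "cc" (len 2) => palindrome
  [4:6] "cc" (len 2) => palindrome
Longest palindromic substring: "faf" with length 3

3


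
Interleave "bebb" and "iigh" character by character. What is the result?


Interleaving "bebb" and "iigh":
  Position 0: 'b' from first, 'i' from second => "bi"
  Position 1: 'e' from first, 'i' from second => "ei"
  Position 2: 'b' from first, 'g' from second => "bg"
  Position 3: 'b' from first, 'h' from second => "bh"
Result: bieibgbh

bieibgbh


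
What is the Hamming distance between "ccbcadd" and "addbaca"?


Comparing "ccbcadd" and "addbaca" position by position:
  Position 0: 'c' vs 'a' => differ
  Position 1: 'c' vs 'd' => differ
  Position 2: 'b' vs 'd' => differ
  Position 3: 'c' vs 'b' => differ
  Position 4: 'a' vs 'a' => same
  Position 5: 'd' vs 'c' => differ
  Position 6: 'd' vs 'a' => differ
Total differences (Hamming distance): 6

6


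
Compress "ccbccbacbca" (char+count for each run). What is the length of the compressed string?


Input: ccbccbacbca
Runs:
  'c' x 2 => "c2"
  'b' x 1 => "b1"
  'c' x 2 => "c2"
  'b' x 1 => "b1"
  'a' x 1 => "a1"
  'c' x 1 => "c1"
  'b' x 1 => "b1"
  'c' x 1 => "c1"
  'a' x 1 => "a1"
Compressed: "c2b1c2b1a1c1b1c1a1"
Compressed length: 18

18


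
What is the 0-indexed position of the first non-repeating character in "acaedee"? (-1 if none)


Input: acaedee
Character frequencies:
  'a': 2
  'c': 1
  'd': 1
  'e': 3
Scanning left to right for freq == 1:
  Position 0 ('a'): freq=2, skip
  Position 1 ('c'): unique! => answer = 1

1


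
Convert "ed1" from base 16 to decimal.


Input: "ed1" in base 16
Positional expansion:
  Digit 'e' (value 14) x 16^2 = 3584
  Digit 'd' (value 13) x 16^1 = 208
  Digit '1' (value 1) x 16^0 = 1
Sum = 3793

3793


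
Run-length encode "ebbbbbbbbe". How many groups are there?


Input: ebbbbbbbbe
Scanning for consecutive runs:
  Group 1: 'e' x 1 (positions 0-0)
  Group 2: 'b' x 8 (positions 1-8)
  Group 3: 'e' x 1 (positions 9-9)
Total groups: 3

3


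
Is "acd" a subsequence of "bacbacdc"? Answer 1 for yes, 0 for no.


Check if "acd" is a subsequence of "bacbacdc"
Greedy scan:
  Position 0 ('b'): no match needed
  Position 1 ('a'): matches sub[0] = 'a'
  Position 2 ('c'): matches sub[1] = 'c'
  Position 3 ('b'): no match needed
  Position 4 ('a'): no match needed
  Position 5 ('c'): no match needed
  Position 6 ('d'): matches sub[2] = 'd'
  Position 7 ('c'): no match needed
All 3 characters matched => is a subsequence

1


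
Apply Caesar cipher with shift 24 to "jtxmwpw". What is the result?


Caesar cipher: shift "jtxmwpw" by 24
  'j' (pos 9) + 24 = pos 7 = 'h'
  't' (pos 19) + 24 = pos 17 = 'r'
  'x' (pos 23) + 24 = pos 21 = 'v'
  'm' (pos 12) + 24 = pos 10 = 'k'
  'w' (pos 22) + 24 = pos 20 = 'u'
  'p' (pos 15) + 24 = pos 13 = 'n'
  'w' (pos 22) + 24 = pos 20 = 'u'
Result: hrvkunu

hrvkunu


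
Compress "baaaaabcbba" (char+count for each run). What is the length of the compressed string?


Input: baaaaabcbba
Runs:
  'b' x 1 => "b1"
  'a' x 5 => "a5"
  'b' x 1 => "b1"
  'c' x 1 => "c1"
  'b' x 2 => "b2"
  'a' x 1 => "a1"
Compressed: "b1a5b1c1b2a1"
Compressed length: 12

12


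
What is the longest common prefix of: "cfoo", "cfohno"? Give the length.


Words: cfoo, cfohno
  Position 0: all 'c' => match
  Position 1: all 'f' => match
  Position 2: all 'o' => match
  Position 3: ('o', 'h') => mismatch, stop
LCP = "cfo" (length 3)

3


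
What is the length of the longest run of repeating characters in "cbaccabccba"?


Input: "cbaccabccba"
Scanning for longest run:
  Position 1 ('b'): new char, reset run to 1
  Position 2 ('a'): new char, reset run to 1
  Position 3 ('c'): new char, reset run to 1
  Position 4 ('c'): continues run of 'c', length=2
  Position 5 ('a'): new char, reset run to 1
  Position 6 ('b'): new char, reset run to 1
  Position 7 ('c'): new char, reset run to 1
  Position 8 ('c'): continues run of 'c', length=2
  Position 9 ('b'): new char, reset run to 1
  Position 10 ('a'): new char, reset run to 1
Longest run: 'c' with length 2

2


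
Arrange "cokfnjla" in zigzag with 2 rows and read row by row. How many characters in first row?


Zigzag "cokfnjla" into 2 rows:
Placing characters:
  'c' => row 0
  'o' => row 1
  'k' => row 0
  'f' => row 1
  'n' => row 0
  'j' => row 1
  'l' => row 0
  'a' => row 1
Rows:
  Row 0: "cknl"
  Row 1: "ofja"
First row length: 4

4


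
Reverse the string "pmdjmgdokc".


Input: pmdjmgdokc
Reading characters right to left:
  Position 9: 'c'
  Position 8: 'k'
  Position 7: 'o'
  Position 6: 'd'
  Position 5: 'g'
  Position 4: 'm'
  Position 3: 'j'
  Position 2: 'd'
  Position 1: 'm'
  Position 0: 'p'
Reversed: ckodgmjdmp

ckodgmjdmp
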